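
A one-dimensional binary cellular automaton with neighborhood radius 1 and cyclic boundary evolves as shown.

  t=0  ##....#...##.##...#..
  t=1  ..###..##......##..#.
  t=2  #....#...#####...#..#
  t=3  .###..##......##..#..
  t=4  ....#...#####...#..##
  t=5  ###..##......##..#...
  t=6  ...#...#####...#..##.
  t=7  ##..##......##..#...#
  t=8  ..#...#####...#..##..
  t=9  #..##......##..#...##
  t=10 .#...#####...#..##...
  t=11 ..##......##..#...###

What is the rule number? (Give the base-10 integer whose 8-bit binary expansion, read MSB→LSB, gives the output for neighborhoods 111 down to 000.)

17

  ### -> .   bit 7 = 0  t=1,i=3
  ##. -> .   bit 6 = 0  t=0,i=1
  #.# -> .   bit 5 = 0  t=0,i=12
  #.. -> #   bit 4 = 1  t=0,i=2
  .## -> .   bit 3 = 0  t=0,i=0
  .#. -> .   bit 2 = 0  t=0,i=6
  ..# -> .   bit 1 = 0  t=0,i=5
  ... -> #   bit 0 = 1  t=0,i=3
  bits 00010001 = 17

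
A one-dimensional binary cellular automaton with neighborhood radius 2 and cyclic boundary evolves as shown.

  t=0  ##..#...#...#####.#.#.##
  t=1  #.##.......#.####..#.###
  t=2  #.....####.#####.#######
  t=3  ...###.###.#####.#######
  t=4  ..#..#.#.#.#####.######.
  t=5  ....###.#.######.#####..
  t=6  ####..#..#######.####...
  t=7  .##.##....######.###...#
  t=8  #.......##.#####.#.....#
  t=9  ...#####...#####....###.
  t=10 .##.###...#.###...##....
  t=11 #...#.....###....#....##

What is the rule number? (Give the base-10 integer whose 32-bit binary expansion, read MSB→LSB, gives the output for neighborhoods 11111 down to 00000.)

  nb #####: next=#  (t=0,i=14, bit31=1)
  nb ####.: next=#  (t=0,i=0, bit30=1)
  nb ###.#: next=#  (t=0,i=16, bit29=1)
  nb ###..: next=.  (t=0,i=1, bit28=0)
  nb ##.##: next=.  (t=1,i=1, bit27=0)
  nb ##.#.: next=.  (t=0,i=17, bit26=0)
  nb ##..#: next=#  (t=0,i=2, bit25=1)
  nb ##...: next=.  (t=1,i=4, bit24=0)
  nb #.###: next=#  (t=0,i=22, bit23=1)
  nb #.##.: next=.  (t=1,i=2, bit22=0)
  nb #.#.#: next=.  (t=0,i=18, bit21=0)
  nb #.#..: next=.  (t=8,i=17, bit20=0)
  nb #..##: next=.  (t=6,i=8, bit19=0)
  nb #..#.: next=#  (t=0,i=3, bit18=1)
  nb #...#: next=.  (t=0,i=6, bit17=0)
  nb #....: next=.  (t=1,i=5, bit16=0)
  nb .####: next=#  (t=0,i=13, bit15=1)
  nb .###.: next=.  (t=3,i=4, bit14=0)
  nb .##.#: next=.  (t=7,i=2, bit13=0)
  nb .##..: next=.  (t=1,i=3, bit12=0)
  nb .#.##: next=#  (t=0,i=21, bit11=1)
  nb .#.#.: next=#  (t=0,i=19, bit10=1)
  nb .#..#: next=.  (t=4,i=3, bit9=0)
  nb .#...: next=.  (t=0,i=5, bit8=0)
  nb ..###: next=.  (t=0,i=12, bit7=0)
  nb ..##.: next=.  (t=8,i=8, bit6=0)
  nb ..#.#: next=#  (t=1,i=11, bit5=1)
  nb ..#..: next=.  (t=0,i=4, bit4=0)
  nb ...##: next=#  (t=0,i=11, bit3=1)
  nb ...#.: next=.  (t=0,i=7, bit2=0)
  nb ....#: next=#  (t=1,i=9, bit1=1)
  nb .....: next=#  (t=1,i=6, bit0=1)
  bits 11100010100001001000110000101011 = 3800337451

3800337451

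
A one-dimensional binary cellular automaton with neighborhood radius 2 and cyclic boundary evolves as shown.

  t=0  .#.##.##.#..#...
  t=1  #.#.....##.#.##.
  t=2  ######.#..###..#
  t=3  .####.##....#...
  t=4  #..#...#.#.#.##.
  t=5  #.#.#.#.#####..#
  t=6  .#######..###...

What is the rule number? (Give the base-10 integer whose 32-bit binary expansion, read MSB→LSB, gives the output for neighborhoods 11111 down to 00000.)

  [31] ##### => #  t=2,i=1
  [30] ####. => #  t=2,i=4
  [29] ###.# => .  t=2,i=5
  [28] ###.. => #  t=2,i=12
  [27] ##.## => .  t=0,i=5
  [26] ##.#. => #  t=0,i=8
  [25] ##..# => .  t=2,i=13
  [24] ##... => .  t=3,i=8
  [23] #.### => .  t=5,i=8
  [22] #.##. => .  t=0,i=3
  [21] #.#.# => #  t=1,i=0
  [20] #.#.. => #  t=0,i=9
  [19] #..## => .  t=2,i=9
  [18] #..#. => #  t=0,i=11
  [17] #...# => .  t=4,i=5
  [16] #.... => #  t=0,i=14
  [15] .#### => .  t=2,i=0
  [14] .###. => .  t=2,i=11
  [13] .##.# => .  t=0,i=4
  [12] .##.. => #  t=3,i=7
  [11] .#.## => #  t=0,i=2
  [10] .#.#. => #  t=1,i=1
  [9] .#..# => .  t=0,i=10
  [8] .#... => #  t=0,i=13
  [7] ..### => .  t=2,i=10
  [6] ..##. => .  t=1,i=8
  [5] ..#.# => .  t=0,i=1
  [4] ..#.. => .  t=0,i=12
  [3] ...## => #  t=1,i=7
  [2] ...#. => #  t=0,i=0
  [1] ....# => .  t=0,i=15
  [0] ..... => #  t=1,i=5
  bits 11010100001101010001110100001101 = 3560250637

3560250637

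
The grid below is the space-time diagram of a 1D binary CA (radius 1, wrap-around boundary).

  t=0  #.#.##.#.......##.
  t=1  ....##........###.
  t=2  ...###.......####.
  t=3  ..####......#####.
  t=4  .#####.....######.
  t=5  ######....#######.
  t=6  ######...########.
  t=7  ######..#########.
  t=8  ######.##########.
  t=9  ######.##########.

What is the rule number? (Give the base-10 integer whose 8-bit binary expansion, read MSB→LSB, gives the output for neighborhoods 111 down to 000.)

  [7] ### => #  t=1,i=15
  [6] ##. => #  t=0,i=5
  [5] #.# => .  t=0,i=1
  [4] #.. => .  t=0,i=8
  [3] .## => #  t=0,i=4
  [2] .#. => .  t=0,i=0
  [1] ..# => #  t=0,i=14
  [0] ... => .  t=0,i=9
  bits 11001010 = 202

202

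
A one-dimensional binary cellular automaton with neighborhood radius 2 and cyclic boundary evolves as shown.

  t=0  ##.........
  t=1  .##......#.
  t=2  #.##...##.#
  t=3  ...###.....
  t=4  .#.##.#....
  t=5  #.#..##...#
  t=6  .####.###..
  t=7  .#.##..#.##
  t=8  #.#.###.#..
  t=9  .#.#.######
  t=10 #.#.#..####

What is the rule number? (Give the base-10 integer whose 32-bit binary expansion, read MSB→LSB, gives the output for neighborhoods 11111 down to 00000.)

3877527174

  ##### -> #   bit 31 = 1  t=9,i=7
  ####. -> #   bit 30 = 1  t=6,i=3
  ###.# -> #   bit 29 = 1  t=6,i=4
  ###.. -> .   bit 28 = 0  t=3,i=5
  ##.## -> .   bit 27 = 0  t=2,i=1
  ##.#. -> #   bit 26 = 1  t=4,i=5
  ##..# -> #   bit 25 = 1  t=7,i=5
  ##... -> #   bit 24 = 1  t=0,i=2
  #.### -> .   bit 23 = 0  t=6,i=6
  #.##. -> .   bit 22 = 0  t=2,i=2
  #.#.# -> .   bit 21 = 0  t=7,i=1
  #.#.. -> #   bit 20 = 1  t=4,i=6
  #..## -> #   bit 19 = 1  t=1,i=0
  #..#. -> #   bit 18 = 1  t=7,i=6
  #...# -> #   bit 17 = 1  t=2,i=5
  #.... -> .   bit 16 = 0  t=0,i=3
  .#### -> .   bit 15 = 0  t=6,i=2
  .###. -> #   bit 14 = 1  t=3,i=4
  .##.# -> .   bit 13 = 0  t=2,i=0
  .##.. -> #   bit 12 = 1  t=0,i=1
  .#.## -> #   bit 11 = 1  t=4,i=2
  .#.#. -> #   bit 10 = 1  t=8,i=1
  .#..# -> #   bit 9 = 1  t=1,i=10
  .#... -> .   bit 8 = 0  t=4,i=7
  ..### -> #   bit 7 = 1  t=3,i=3
  ..##. -> .   bit 6 = 0  t=0,i=0
  ..#.# -> .   bit 5 = 0  t=4,i=1
  ..#.. -> .   bit 4 = 0  t=1,i=9
  ...## -> .   bit 3 = 0  t=0,i=10
  ...#. -> #   bit 2 = 1  t=1,i=8
  ....# -> #   bit 1 = 1  t=0,i=9
  ..... -> .   bit 0 = 0  t=0,i=4
  bits 11100111000111100101111010000110 = 3877527174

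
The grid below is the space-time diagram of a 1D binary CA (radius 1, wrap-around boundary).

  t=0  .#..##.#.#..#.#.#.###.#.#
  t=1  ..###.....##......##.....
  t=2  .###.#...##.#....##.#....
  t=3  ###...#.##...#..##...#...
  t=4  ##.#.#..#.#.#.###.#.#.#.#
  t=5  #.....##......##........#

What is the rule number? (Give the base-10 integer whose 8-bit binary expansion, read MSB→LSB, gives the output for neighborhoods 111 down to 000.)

  ### -> #   bit 7 = 1  t=0,i=19
  ##. -> .   bit 6 = 0  t=0,i=5
  #.# -> .   bit 5 = 0  t=0,i=0
  #.. -> #   bit 4 = 1  t=0,i=2
  .## -> #   bit 3 = 1  t=0,i=4
  .#. -> .   bit 2 = 0  t=0,i=1
  ..# -> #   bit 1 = 1  t=0,i=3
  ... -> .   bit 0 = 0  t=1,i=0
  bits 10011010 = 154

154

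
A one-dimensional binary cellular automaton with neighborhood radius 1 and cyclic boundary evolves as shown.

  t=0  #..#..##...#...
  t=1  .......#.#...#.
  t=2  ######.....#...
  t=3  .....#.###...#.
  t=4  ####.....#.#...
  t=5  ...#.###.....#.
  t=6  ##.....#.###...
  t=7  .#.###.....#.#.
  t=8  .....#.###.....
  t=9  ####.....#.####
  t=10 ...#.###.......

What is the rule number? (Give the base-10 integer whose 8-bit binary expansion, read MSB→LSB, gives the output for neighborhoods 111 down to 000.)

65

  ###|.  b7=0 t=2,i=1
  ##.|#  b6=1 t=0,i=7
  #.#|.  b5=0 t=1,i=8
  #..|.  b4=0 t=0,i=1
  .##|.  b3=0 t=0,i=6
  .#.|.  b2=0 t=0,i=0
  ..#|.  b1=0 t=0,i=2
  ...|#  b0=1 t=0,i=9
  bits 01000001 = 65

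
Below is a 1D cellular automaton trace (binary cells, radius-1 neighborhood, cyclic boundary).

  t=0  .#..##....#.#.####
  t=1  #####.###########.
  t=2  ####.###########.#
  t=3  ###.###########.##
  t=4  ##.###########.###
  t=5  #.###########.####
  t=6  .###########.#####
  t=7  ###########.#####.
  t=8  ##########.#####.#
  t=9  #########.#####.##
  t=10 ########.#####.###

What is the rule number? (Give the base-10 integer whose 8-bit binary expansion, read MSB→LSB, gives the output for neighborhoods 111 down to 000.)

191

  ### -> #   bit 7 = 1  t=0,i=15
  ##. -> .   bit 6 = 0  t=0,i=5
  #.# -> #   bit 5 = 1  t=0,i=0
  #.. -> #   bit 4 = 1  t=0,i=2
  .## -> #   bit 3 = 1  t=0,i=4
  .#. -> #   bit 2 = 1  t=0,i=1
  ..# -> #   bit 1 = 1  t=0,i=3
  ... -> #   bit 0 = 1  t=0,i=7
  bits 10111111 = 191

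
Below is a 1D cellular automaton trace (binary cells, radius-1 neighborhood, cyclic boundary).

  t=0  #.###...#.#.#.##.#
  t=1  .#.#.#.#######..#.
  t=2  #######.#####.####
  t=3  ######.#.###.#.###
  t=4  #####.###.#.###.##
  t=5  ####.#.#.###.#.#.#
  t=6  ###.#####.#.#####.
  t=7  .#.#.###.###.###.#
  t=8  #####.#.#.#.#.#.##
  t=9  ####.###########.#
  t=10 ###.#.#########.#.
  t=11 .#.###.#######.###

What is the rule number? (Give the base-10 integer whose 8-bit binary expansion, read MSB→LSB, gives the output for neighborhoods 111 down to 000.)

182

  ###|#  b7=1 t=0,i=3
  ##.|.  b6=0 t=0,i=0
  #.#|#  b5=1 t=0,i=1
  #..|#  b4=1 t=0,i=5
  .##|.  b3=0 t=0,i=2
  .#.|#  b2=1 t=0,i=8
  ..#|#  b1=1 t=0,i=7
  ...|.  b0=0 t=0,i=6
  bits 10110110 = 182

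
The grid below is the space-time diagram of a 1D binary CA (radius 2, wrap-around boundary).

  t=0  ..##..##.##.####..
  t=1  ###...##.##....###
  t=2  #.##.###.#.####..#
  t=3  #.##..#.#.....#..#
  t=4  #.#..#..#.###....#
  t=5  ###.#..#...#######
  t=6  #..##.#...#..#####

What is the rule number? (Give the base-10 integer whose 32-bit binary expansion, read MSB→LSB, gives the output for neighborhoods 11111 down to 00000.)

  #####|#  b31=1 t=1,i=0
  ####.|.  b30=0 t=0,i=14
  ###.#|.  b29=0 t=2,i=7
  ###..|#  b28=1 t=0,i=15
  ##.##|.  b27=0 t=0,i=8
  ##.#.|#  b26=1 t=2,i=8
  ##..#|.  b25=0 t=0,i=4
  ##...|#  b24=1 t=0,i=16
  #.###|.  b23=0 t=0,i=12
  #.##.|#  b22=1 t=0,i=9
  #.#.#|.  b21=0 t=2,i=9
  #.#..|#  b20=1 t=3,i=8
  #..##|.  b19=0 t=0,i=5
  #..#.|#  b18=1 t=3,i=5
  #...#|.  b17=0 t=1,i=4
  #....|#  b16=1 t=0,i=17
  .####|.  b15=0 t=0,i=13
  .###.|#  b14=1 t=2,i=6
  .##.#|#  b13=1 t=0,i=7
  .##..|.  b12=0 t=0,i=3
  .#.##|.  b11=0 t=2,i=10
  .#.#.|.  b10=0 t=3,i=7
  .#..#|.  b9=0 t=3,i=15
  .#...|.  b8=0 t=3,i=9
  ..###|.  b7=0 t=1,i=15
  ..##.|#  b6=1 t=0,i=2
  ..#.#|.  b5=0 t=3,i=6
  ..#..|.  b4=0 t=3,i=14
  ...##|#  b3=1 t=0,i=1
  ...#.|.  b2=0 t=3,i=13
  ....#|#  b1=1 t=0,i=0
  .....|#  b0=1 t=3,i=11
  bits 10010101010101010110000001001011 = 2505400395

2505400395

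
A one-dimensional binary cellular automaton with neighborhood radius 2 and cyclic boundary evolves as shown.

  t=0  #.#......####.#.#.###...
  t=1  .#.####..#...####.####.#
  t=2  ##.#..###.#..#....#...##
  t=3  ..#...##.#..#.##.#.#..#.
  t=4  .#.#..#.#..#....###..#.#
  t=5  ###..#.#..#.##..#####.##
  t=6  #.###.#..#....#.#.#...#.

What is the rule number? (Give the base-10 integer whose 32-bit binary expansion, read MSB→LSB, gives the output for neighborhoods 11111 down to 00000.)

  [31] ##### => #  t=5,i=0
  [30] ####. => .  t=0,i=11
  [29] ###.# => .  t=0,i=12
  [28] ###.. => #  t=0,i=20
  [27] ##.## => .  t=1,i=17
  [26] ##.#. => #  t=0,i=13
  [25] ##..# => #  t=1,i=7
  [24] ##... => #  t=0,i=21
  [23] #.### => #  t=0,i=18
  [22] #.##. => .  t=3,i=14
  [21] #.#.# => #  t=0,i=14
  [20] #.#.. => .  t=0,i=2
  [19] #..## => .  t=2,i=5
  [18] #..#. => #  t=1,i=8
  [17] #...# => .  t=0,i=22
  [16] #.... => #  t=0,i=4
  [15] .#### => .  t=0,i=10
  [14] .###. => #  t=0,i=19
  [13] .##.# => .  t=3,i=7
  [12] .##.. => .  t=5,i=13
  [11] .#.## => .  t=0,i=17
  [10] .#.#. => #  t=0,i=1
  [9] .#..# => .  t=2,i=4
  [8] .#... => #  t=0,i=3
  [7] ..### => #  t=0,i=9
  [6] ..##. => #  t=3,i=6
  [5] ..#.# => .  t=0,i=0
  [4] ..#.. => .  t=1,i=9
  [3] ...## => .  t=0,i=8
  [2] ...#. => #  t=0,i=23
  [1] ....# => .  t=0,i=7
  [0] ..... => #  t=0,i=5
  bits 10010111101001010100010111000101 = 2544190917

2544190917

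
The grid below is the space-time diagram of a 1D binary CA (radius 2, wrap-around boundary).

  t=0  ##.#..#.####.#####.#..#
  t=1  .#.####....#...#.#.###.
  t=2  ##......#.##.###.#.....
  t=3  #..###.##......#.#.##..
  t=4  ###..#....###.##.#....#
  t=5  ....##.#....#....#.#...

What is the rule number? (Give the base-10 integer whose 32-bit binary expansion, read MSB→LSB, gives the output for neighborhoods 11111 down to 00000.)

2688483957

  ##### -> #   bit 31 = 1  t=0,i=15
  ####. -> .   bit 30 = 0  t=0,i=10
  ###.# -> #   bit 29 = 1  t=0,i=1
  ###.. -> .   bit 28 = 0  t=1,i=6
  ##.## -> .   bit 27 = 0  t=0,i=12
  ##.#. -> .   bit 26 = 0  t=0,i=2
  ##..# -> .   bit 25 = 0  t=1,i=22
  ##... -> .   bit 24 = 0  t=1,i=7
  #.### -> .   bit 23 = 0  t=0,i=8
  #.##. -> .   bit 22 = 0  t=2,i=10
  #.#.# -> #   bit 21 = 1  t=1,i=17
  #.#.. -> #   bit 20 = 1  t=0,i=3
  #..## -> #   bit 19 = 1  t=0,i=21
  #..#. -> #   bit 18 = 1  t=0,i=5
  #...# -> #   bit 17 = 1  t=1,i=13
  #.... -> #   bit 16 = 1  t=1,i=8
  .#### -> .   bit 15 = 0  t=0,i=9
  .###. -> .   bit 14 = 0  t=0,i=0
  .##.# -> .   bit 13 = 0  t=2,i=11
  .##.. -> .   bit 12 = 0  t=2,i=1
  .#.## -> .   bit 11 = 0  t=0,i=7
  .#.#. -> .   bit 10 = 0  t=1,i=16
  .#..# -> #   bit 9 = 1  t=0,i=4
  .#... -> .   bit 8 = 0  t=1,i=12
  ..### -> .   bit 7 = 0  t=0,i=22
  ..##. -> #   bit 6 = 1  t=2,i=0
  ..#.# -> #   bit 5 = 1  t=0,i=6
  ..#.. -> #   bit 4 = 1  t=1,i=11
  ...## -> .   bit 3 = 0  t=2,i=22
  ...#. -> #   bit 2 = 1  t=1,i=10
  ....# -> .   bit 1 = 0  t=1,i=9
  ..... -> #   bit 0 = 1  t=2,i=4
  bits 10100000001111110000001001110101 = 2688483957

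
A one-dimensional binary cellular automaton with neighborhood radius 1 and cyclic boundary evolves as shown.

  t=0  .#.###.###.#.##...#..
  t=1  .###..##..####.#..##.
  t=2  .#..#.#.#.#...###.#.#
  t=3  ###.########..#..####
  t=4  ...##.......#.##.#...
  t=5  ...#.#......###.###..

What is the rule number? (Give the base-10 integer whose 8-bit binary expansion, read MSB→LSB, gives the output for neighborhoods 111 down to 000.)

  ### -> .   bit 7 = 0  t=0,i=4
  ##. -> .   bit 6 = 0  t=0,i=5
  #.# -> #   bit 5 = 1  t=0,i=2
  #.. -> #   bit 4 = 1  t=0,i=15
  .## -> #   bit 3 = 1  t=0,i=3
  .#. -> #   bit 2 = 1  t=0,i=1
  ..# -> .   bit 1 = 0  t=0,i=0
  ... -> .   bit 0 = 0  t=0,i=16
  bits 00111100 = 60

60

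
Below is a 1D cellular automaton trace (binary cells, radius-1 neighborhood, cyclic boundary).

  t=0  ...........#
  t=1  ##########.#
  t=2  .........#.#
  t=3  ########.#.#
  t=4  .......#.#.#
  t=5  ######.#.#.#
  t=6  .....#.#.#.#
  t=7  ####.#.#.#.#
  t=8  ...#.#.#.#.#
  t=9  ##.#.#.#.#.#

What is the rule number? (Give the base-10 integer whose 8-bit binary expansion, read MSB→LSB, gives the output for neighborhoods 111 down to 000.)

  ### -> .   bit 7 = 0  t=1,i=0
  ##. -> #   bit 6 = 1  t=1,i=9
  #.# -> .   bit 5 = 0  t=1,i=10
  #.. -> #   bit 4 = 1  t=0,i=0
  .## -> #   bit 3 = 1  t=1,i=11
  .#. -> #   bit 2 = 1  t=0,i=11
  ..# -> .   bit 1 = 0  t=0,i=10
  ... -> #   bit 0 = 1  t=0,i=1
  bits 01011101 = 93

93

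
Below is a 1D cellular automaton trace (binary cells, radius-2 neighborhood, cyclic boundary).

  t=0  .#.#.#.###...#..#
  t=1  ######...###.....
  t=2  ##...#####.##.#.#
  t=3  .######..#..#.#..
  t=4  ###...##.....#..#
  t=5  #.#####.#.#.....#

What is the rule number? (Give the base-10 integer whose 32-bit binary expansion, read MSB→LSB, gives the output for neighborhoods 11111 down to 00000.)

857908425

  [31] ##### => .  t=1,i=2
  [30] ####. => .  t=1,i=4
  [29] ###.# => #  t=2,i=9
  [28] ###.. => #  t=0,i=9
  [27] ##.## => .  t=2,i=10
  [26] ##.#. => .  t=2,i=13
  [25] ##..# => #  t=3,i=7
  [24] ##... => #  t=0,i=10
  [23] #.### => .  t=0,i=7
  [22] #.##. => .  t=2,i=11
  [21] #.#.# => #  t=0,i=1
  [20] #.#.. => .  t=3,i=14
  [19] #..## => .  t=4,i=15
  [18] #..#. => .  t=0,i=15
  [17] #...# => #  t=0,i=11
  [16] #.... => .  t=1,i=13
  [15] .#### => #  t=1,i=1
  [14] .###. => .  t=0,i=8
  [13] .##.# => #  t=2,i=12
  [12] .##.. => .  t=4,i=7
  [11] .#.## => .  t=0,i=6
  [10] .#.#. => #  t=0,i=0
  [9] .#..# => .  t=0,i=14
  [8] .#... => .  t=3,i=15
  [7] ..### => #  t=1,i=0
  [6] ..##. => #  t=4,i=6
  [5] ..#.# => .  t=0,i=16
  [4] ..#.. => .  t=0,i=13
  [3] ...## => #  t=1,i=8
  [2] ...#. => .  t=0,i=12
  [1] ....# => .  t=1,i=15
  [0] ..... => #  t=1,i=14
  bits 00110011001000101010010011001001 = 857908425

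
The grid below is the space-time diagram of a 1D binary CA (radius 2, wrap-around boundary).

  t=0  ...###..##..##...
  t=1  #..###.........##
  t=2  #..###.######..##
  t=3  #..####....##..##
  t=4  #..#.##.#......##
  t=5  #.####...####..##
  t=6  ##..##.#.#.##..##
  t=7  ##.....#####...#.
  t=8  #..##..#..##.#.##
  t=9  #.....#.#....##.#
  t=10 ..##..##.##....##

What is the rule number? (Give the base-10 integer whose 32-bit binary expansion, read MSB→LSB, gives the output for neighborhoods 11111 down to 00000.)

  [31] ##### => .  t=2,i=9
  [30] ####. => #  t=2,i=11
  [29] ###.# => #  t=2,i=5
  [28] ###.. => #  t=0,i=5
  [27] ##.## => #  t=2,i=6
  [26] ##.#. => .  t=4,i=7
  [25] ##..# => .  t=0,i=6
  [24] ##... => .  t=0,i=14
  [23] #.### => .  t=2,i=7
  [22] #.##. => #  t=4,i=5
  [21] #.#.# => #  t=6,i=7
  [20] #.#.. => .  t=4,i=8
  [19] #..## => .  t=0,i=7
  [18] #..#. => #  t=4,i=2
  [17] #...# => #  t=5,i=7
  [16] #.... => #  t=0,i=15
  [15] .#### => .  t=2,i=8
  [14] .###. => #  t=0,i=4
  [13] .##.# => .  t=4,i=6
  [12] .##.. => .  t=0,i=9
  [11] .#.## => #  t=4,i=4
  [10] .#.#. => #  t=6,i=8
  [9] .#..# => #  t=8,i=8
  [8] .#... => #  t=4,i=9
  [7] ..### => #  t=0,i=3
  [6] ..##. => .  t=0,i=8
  [5] ..#.# => #  t=4,i=3
  [4] ..#.. => .  t=8,i=7
  [3] ...## => .  t=0,i=2
  [2] ...#. => .  t=7,i=14
  [1] ....# => .  t=0,i=1
  [0] ..... => #  t=0,i=0
  bits 01111000011001110100111110100001 = 2020036513

2020036513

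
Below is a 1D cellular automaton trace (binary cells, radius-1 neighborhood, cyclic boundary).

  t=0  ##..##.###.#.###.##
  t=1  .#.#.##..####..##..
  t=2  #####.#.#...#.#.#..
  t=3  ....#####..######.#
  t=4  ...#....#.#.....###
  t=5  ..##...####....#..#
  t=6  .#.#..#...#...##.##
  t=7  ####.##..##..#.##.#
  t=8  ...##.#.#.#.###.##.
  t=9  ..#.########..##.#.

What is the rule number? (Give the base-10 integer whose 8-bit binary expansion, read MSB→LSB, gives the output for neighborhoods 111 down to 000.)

102

  [7] ### => .  t=0,i=0
  [6] ##. => #  t=0,i=1
  [5] #.# => #  t=0,i=6
  [4] #.. => .  t=0,i=2
  [3] .## => .  t=0,i=4
  [2] .#. => #  t=0,i=11
  [1] ..# => #  t=0,i=3
  [0] ... => .  t=1,i=18
  bits 01100110 = 102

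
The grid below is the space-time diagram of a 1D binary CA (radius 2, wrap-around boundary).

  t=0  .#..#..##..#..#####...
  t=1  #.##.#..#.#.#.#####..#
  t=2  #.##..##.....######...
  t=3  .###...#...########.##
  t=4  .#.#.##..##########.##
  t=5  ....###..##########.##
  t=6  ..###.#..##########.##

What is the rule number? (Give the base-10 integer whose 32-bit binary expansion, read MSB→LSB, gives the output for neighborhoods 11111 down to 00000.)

4039555726

  [31] ##### => #  t=0,i=16
  [30] ####. => #  t=0,i=17
  [29] ###.# => #  t=3,i=18
  [28] ###.. => #  t=0,i=18
  [27] ##.## => .  t=1,i=1
  [26] ##.#. => .  t=1,i=4
  [25] ##..# => .  t=0,i=9
  [24] ##... => .  t=0,i=19
  [23] #.### => #  t=1,i=14
  [22] #.##. => #  t=1,i=2
  [21] #.#.# => .  t=1,i=10
  [20] #.#.. => .  t=1,i=5
  [19] #..## => .  t=0,i=6
  [18] #..#. => #  t=0,i=3
  [17] #...# => #  t=2,i=20
  [16] #.... => .  t=0,i=20
  [15] .#### => #  t=0,i=15
  [14] .###. => .  t=3,i=2
  [13] .##.# => #  t=1,i=0
  [12] .##.. => #  t=0,i=8
  [11] .#.## => #  t=1,i=13
  [10] .#.#. => .  t=1,i=9
  [9] .#..# => #  t=0,i=2
  [8] .#... => .  t=3,i=8
  [7] ..### => #  t=0,i=14
  [6] ..##. => .  t=0,i=7
  [5] ..#.# => .  t=1,i=8
  [4] ..#.. => .  t=0,i=1
  [3] ...## => #  t=2,i=12
  [2] ...#. => #  t=0,i=0
  [1] ....# => #  t=0,i=21
  [0] ..... => .  t=2,i=10
  bits 11110000110001101011101010001110 = 4039555726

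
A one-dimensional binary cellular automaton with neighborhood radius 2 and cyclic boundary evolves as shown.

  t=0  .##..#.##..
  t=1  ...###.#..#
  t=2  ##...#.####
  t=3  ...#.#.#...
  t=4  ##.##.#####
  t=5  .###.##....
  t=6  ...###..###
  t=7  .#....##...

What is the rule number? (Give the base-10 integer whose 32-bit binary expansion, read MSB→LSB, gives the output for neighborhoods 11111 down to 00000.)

719259443

  ##### -> .   bit 31 = 0  t=2,i=9
  ####. -> .   bit 30 = 0  t=2,i=0
  ###.# -> #   bit 29 = 1  t=1,i=5
  ###.. -> .   bit 28 = 0  t=2,i=1
  ##.## -> #   bit 27 = 1  t=4,i=2
  ##.#. -> .   bit 26 = 0  t=1,i=6
  ##..# -> #   bit 25 = 1  t=0,i=3
  ##... -> .   bit 24 = 0  t=0,i=9
  #.### -> #   bit 23 = 1  t=2,i=7
  #.##. -> #   bit 22 = 1  t=0,i=7
  #.#.# -> .   bit 21 = 0  t=3,i=5
  #.#.. -> #   bit 20 = 1  t=1,i=7
  #..## -> #   bit 19 = 1  t=6,i=7
  #..#. -> #   bit 18 = 1  t=0,i=4
  #...# -> #   bit 17 = 1  t=0,i=10
  #.... -> #   bit 16 = 1  t=3,i=9
  .#### -> .   bit 15 = 0  t=2,i=8
  .###. -> .   bit 14 = 0  t=1,i=4
  .##.# -> .   bit 13 = 0  t=4,i=4
  .##.. -> .   bit 12 = 0  t=0,i=2
  .#.## -> .   bit 11 = 0  t=0,i=6
  .#.#. -> #   bit 10 = 1  t=3,i=4
  .#..# -> #   bit 9 = 1  t=1,i=8
  .#... -> #   bit 8 = 1  t=1,i=0
  ..### -> .   bit 7 = 0  t=1,i=3
  ..##. -> .   bit 6 = 0  t=0,i=1
  ..#.# -> #   bit 5 = 1  t=0,i=5
  ..#.. -> #   bit 4 = 1  t=1,i=10
  ...## -> .   bit 3 = 0  t=0,i=0
  ...#. -> .   bit 2 = 0  t=2,i=4
  ....# -> #   bit 1 = 1  t=3,i=1
  ..... -> #   bit 0 = 1  t=3,i=0
  bits 00101010110111110000011100110011 = 719259443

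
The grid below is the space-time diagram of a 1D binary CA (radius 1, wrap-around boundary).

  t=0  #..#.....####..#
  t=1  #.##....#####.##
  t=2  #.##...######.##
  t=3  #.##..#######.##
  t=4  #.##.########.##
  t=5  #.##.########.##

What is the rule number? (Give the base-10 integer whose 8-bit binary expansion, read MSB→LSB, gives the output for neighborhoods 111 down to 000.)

  ### -> #   bit 7 = 1  t=0,i=10
  ##. -> #   bit 6 = 1  t=0,i=0
  #.# -> .   bit 5 = 0  t=1,i=1
  #.. -> .   bit 4 = 0  t=0,i=1
  .## -> #   bit 3 = 1  t=0,i=9
  .#. -> #   bit 2 = 1  t=0,i=3
  ..# -> #   bit 1 = 1  t=0,i=2
  ... -> .   bit 0 = 0  t=0,i=5
  bits 11001110 = 206

206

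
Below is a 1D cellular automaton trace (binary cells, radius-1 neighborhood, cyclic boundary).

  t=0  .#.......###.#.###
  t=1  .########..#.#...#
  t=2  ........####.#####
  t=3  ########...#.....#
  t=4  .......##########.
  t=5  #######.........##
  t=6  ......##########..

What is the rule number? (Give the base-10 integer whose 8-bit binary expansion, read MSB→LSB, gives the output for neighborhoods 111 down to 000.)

  nb ###: next=.  (t=0,i=10, bit7=0)
  nb ##.: next=#  (t=0,i=11, bit6=1)
  nb #.#: next=.  (t=0,i=0, bit5=0)
  nb #..: next=#  (t=0,i=2, bit4=1)
  nb .##: next=.  (t=0,i=9, bit3=0)
  nb .#.: next=#  (t=0,i=1, bit2=1)
  nb ..#: next=#  (t=0,i=8, bit1=1)
  nb ...: next=#  (t=0,i=3, bit0=1)
  bits 01010111 = 87

87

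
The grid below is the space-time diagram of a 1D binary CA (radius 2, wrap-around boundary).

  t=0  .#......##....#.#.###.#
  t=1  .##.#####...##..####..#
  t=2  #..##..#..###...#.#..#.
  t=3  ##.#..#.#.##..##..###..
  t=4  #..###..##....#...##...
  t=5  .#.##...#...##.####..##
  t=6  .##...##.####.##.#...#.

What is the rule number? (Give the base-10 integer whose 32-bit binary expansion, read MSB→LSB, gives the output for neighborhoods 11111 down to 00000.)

1219906511

  #####|.  b31=0 t=1,i=6
  ####.|#  b30=1 t=1,i=7
  ###.#|.  b29=0 t=0,i=20
  ###..|.  b28=0 t=1,i=8
  ##.##|#  b27=1 t=1,i=3
  ##.#.|.  b26=0 t=0,i=21
  ##..#|.  b25=0 t=1,i=14
  ##...|.  b24=0 t=0,i=10
  #.###|#  b23=1 t=0,i=18
  #.##.|.  b22=0 t=1,i=1
  #.#.#|#  b21=1 t=0,i=16
  #.#..|#  b20=1 t=0,i=1
  #..##|.  b19=0 t=1,i=15
  #..#.|#  b18=1 t=1,i=21
  #...#|#  b17=1 t=1,i=10
  #....|.  b16=0 t=0,i=3
  .####|.  b15=0 t=1,i=5
  .###.|#  b14=1 t=0,i=19
  .##.#|.  b13=0 t=1,i=2
  .##..|.  b12=0 t=0,i=9
  .#.##|#  b11=1 t=0,i=17
  .#.#.|.  b10=0 t=0,i=0
  .#..#|#  b9=1 t=2,i=1
  .#...|#  b8=1 t=0,i=2
  ..###|#  b7=1 t=1,i=16
  ..##.|#  b6=1 t=0,i=8
  ..#.#|.  b5=0 t=0,i=14
  ..#..|.  b4=0 t=2,i=7
  ...##|#  b3=1 t=0,i=7
  ...#.|#  b2=1 t=0,i=13
  ....#|#  b1=1 t=0,i=6
  .....|#  b0=1 t=0,i=4
  bits 01001000101101100100101111001111 = 1219906511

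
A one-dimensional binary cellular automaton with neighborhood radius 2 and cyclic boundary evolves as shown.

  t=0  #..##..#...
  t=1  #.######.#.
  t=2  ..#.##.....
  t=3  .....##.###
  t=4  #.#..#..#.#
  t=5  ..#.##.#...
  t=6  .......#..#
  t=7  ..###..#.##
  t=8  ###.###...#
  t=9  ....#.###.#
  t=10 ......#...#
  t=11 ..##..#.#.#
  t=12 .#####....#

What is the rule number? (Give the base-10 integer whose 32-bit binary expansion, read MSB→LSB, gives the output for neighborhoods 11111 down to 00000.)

2476609745

  nb #####: next=#  (t=1,i=4, bit31=1)
  nb ####.: next=.  (t=1,i=6, bit30=0)
  nb ###.#: next=.  (t=1,i=7, bit29=0)
  nb ###..: next=#  (t=3,i=10, bit28=1)
  nb ##.##: next=.  (t=3,i=7, bit27=0)
  nb ##.#.: next=.  (t=1,i=8, bit26=0)
  nb ##..#: next=#  (t=0,i=5, bit25=1)
  nb ##...: next=#  (t=2,i=6, bit24=1)
  nb #.###: next=#  (t=1,i=2, bit23=1)
  nb #.##.: next=.  (t=2,i=4, bit22=0)
  nb #.#.#: next=.  (t=1,i=0, bit21=0)
  nb #.#..: next=#  (t=4,i=2, bit20=1)
  nb #..##: next=#  (t=0,i=2, bit19=1)
  nb #..#.: next=#  (t=0,i=6, bit18=1)
  nb #...#: next=#  (t=0,i=9, bit17=1)
  nb #....: next=.  (t=2,i=7, bit16=0)
  nb .####: next=.  (t=1,i=3, bit15=0)
  nb .###.: next=.  (t=3,i=9, bit14=0)
  nb .##.#: next=.  (t=3,i=6, bit13=0)
  nb .##..: next=#  (t=0,i=4, bit12=1)
  nb .#.##: next=.  (t=1,i=1, bit11=0)
  nb .#.#.: next=.  (t=1,i=10, bit10=0)
  nb .#..#: next=.  (t=0,i=1, bit9=0)
  nb .#...: next=.  (t=0,i=8, bit8=0)
  nb ..###: next=#  (t=7,i=2, bit7=1)
  nb ..##.: next=#  (t=0,i=3, bit6=1)
  nb ..#.#: next=.  (t=2,i=2, bit5=0)
  nb ..#..: next=#  (t=0,i=0, bit4=1)
  nb ...##: next=.  (t=3,i=4, bit3=0)
  nb ...#.: next=.  (t=0,i=10, bit2=0)
  nb ....#: next=.  (t=2,i=0, bit1=0)
  nb .....: next=#  (t=2,i=8, bit0=1)
  bits 10010011100111100001000011010001 = 2476609745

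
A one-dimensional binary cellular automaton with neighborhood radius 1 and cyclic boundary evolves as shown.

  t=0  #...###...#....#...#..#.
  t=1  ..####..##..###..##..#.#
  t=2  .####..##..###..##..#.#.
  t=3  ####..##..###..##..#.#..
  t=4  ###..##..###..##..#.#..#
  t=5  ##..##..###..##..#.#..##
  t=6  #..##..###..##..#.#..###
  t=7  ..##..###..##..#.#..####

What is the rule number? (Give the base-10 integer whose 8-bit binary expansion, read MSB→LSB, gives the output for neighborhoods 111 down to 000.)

  ###|#  b7=1 t=0,i=5
  ##.|.  b6=0 t=0,i=6
  #.#|#  b5=1 t=0,i=23
  #..|.  b4=0 t=0,i=1
  .##|#  b3=1 t=0,i=4
  .#.|.  b2=0 t=0,i=0
  ..#|#  b1=1 t=0,i=3
  ...|#  b0=1 t=0,i=2
  bits 10101011 = 171

171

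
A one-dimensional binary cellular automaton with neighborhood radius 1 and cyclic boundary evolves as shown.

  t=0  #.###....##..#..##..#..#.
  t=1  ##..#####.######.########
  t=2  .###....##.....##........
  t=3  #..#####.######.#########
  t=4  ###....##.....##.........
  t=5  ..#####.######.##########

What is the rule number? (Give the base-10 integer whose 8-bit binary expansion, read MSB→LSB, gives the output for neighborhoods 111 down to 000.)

  nb ###: next=.  (t=0,i=3, bit7=0)
  nb ##.: next=#  (t=0,i=4, bit6=1)
  nb #.#: next=#  (t=0,i=1, bit5=1)
  nb #..: next=#  (t=0,i=5, bit4=1)
  nb .##: next=.  (t=0,i=2, bit3=0)
  nb .#.: next=#  (t=0,i=0, bit2=1)
  nb ..#: next=#  (t=0,i=8, bit1=1)
  nb ...: next=#  (t=0,i=6, bit0=1)
  bits 01110111 = 119

119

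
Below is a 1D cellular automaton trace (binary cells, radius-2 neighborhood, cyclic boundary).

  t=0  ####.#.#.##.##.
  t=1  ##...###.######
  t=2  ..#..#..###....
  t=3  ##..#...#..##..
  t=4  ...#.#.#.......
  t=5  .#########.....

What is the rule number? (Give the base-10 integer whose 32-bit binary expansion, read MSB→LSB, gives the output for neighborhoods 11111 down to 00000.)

167093670

  nb #####: next=.  (t=1,i=11, bit31=0)
  nb ####.: next=.  (t=0,i=2, bit30=0)
  nb ###.#: next=.  (t=0,i=3, bit29=0)
  nb ###..: next=.  (t=1,i=1, bit28=0)
  nb ##.##: next=#  (t=0,i=11, bit27=1)
  nb ##.#.: next=.  (t=0,i=4, bit26=0)
  nb ##..#: next=.  (t=3,i=2, bit25=0)
  nb ##...: next=#  (t=1,i=2, bit24=1)
  nb #.###: next=#  (t=0,i=0, bit23=1)
  nb #.##.: next=#  (t=0,i=9, bit22=1)
  nb #.#.#: next=#  (t=0,i=5, bit21=1)
  nb #.#..: next=#  (t=4,i=7, bit20=1)
  nb #..##: next=.  (t=2,i=7, bit19=0)
  nb #..#.: next=#  (t=2,i=4, bit18=1)
  nb #...#: next=.  (t=1,i=3, bit17=0)
  nb #....: next=#  (t=2,i=12, bit16=1)
  nb .####: next=#  (t=0,i=1, bit15=1)
  nb .###.: next=.  (t=1,i=6, bit14=0)
  nb .##.#: next=#  (t=0,i=10, bit13=1)
  nb .##..: next=.  (t=3,i=1, bit12=0)
  nb .#.##: next=.  (t=0,i=8, bit11=0)
  nb .#.#.: next=#  (t=0,i=6, bit10=1)
  nb .#..#: next=.  (t=2,i=3, bit9=0)
  nb .#...: next=#  (t=3,i=5, bit8=1)
  nb ..###: next=#  (t=1,i=5, bit7=1)
  nb ..##.: next=.  (t=3,i=0, bit6=0)
  nb ..#.#: next=#  (t=4,i=3, bit5=1)
  nb ..#..: next=.  (t=2,i=2, bit4=0)
  nb ...##: next=.  (t=1,i=4, bit3=0)
  nb ...#.: next=#  (t=2,i=1, bit2=1)
  nb ....#: next=#  (t=2,i=0, bit1=1)
  nb .....: next=.  (t=2,i=13, bit0=0)
  bits 00001001111101011010010110100110 = 167093670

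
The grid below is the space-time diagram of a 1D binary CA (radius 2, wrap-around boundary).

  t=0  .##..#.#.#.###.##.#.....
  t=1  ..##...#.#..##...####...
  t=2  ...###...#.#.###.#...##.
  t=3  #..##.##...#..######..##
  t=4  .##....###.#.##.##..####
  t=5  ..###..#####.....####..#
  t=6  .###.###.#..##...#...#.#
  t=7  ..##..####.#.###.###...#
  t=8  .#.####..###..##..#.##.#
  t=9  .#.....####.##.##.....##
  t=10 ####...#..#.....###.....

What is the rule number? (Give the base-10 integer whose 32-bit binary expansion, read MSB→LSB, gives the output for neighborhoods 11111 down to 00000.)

2805682576

  nb #####: next=#  (t=3,i=16, bit31=1)
  nb ####.: next=.  (t=1,i=19, bit30=0)
  nb ###.#: next=#  (t=0,i=13, bit29=1)
  nb ###..: next=.  (t=1,i=20, bit28=0)
  nb ##.##: next=.  (t=0,i=14, bit27=0)
  nb ##.#.: next=#  (t=0,i=17, bit26=1)
  nb ##..#: next=#  (t=0,i=3, bit25=1)
  nb ##...: next=#  (t=1,i=4, bit24=1)
  nb #.###: next=.  (t=0,i=11, bit23=0)
  nb #.##.: next=.  (t=0,i=15, bit22=0)
  nb #.#.#: next=#  (t=0,i=7, bit21=1)
  nb #.#..: next=#  (t=0,i=18, bit20=1)
  nb #..##: next=#  (t=1,i=11, bit19=1)
  nb #..#.: next=.  (t=0,i=4, bit18=0)
  nb #...#: next=#  (t=1,i=5, bit17=1)
  nb #....: next=#  (t=0,i=20, bit16=1)
  nb .####: next=.  (t=1,i=18, bit15=0)
  nb .###.: next=#  (t=0,i=12, bit14=1)
  nb .##.#: next=.  (t=0,i=16, bit13=0)
  nb .##..: next=#  (t=0,i=2, bit12=1)
  nb .#.##: next=.  (t=0,i=10, bit11=0)
  nb .#.#.: next=.  (t=0,i=6, bit10=0)
  nb .#..#: next=.  (t=1,i=10, bit9=0)
  nb .#...: next=#  (t=0,i=19, bit8=1)
  nb ..###: next=#  (t=1,i=17, bit7=1)
  nb ..##.: next=.  (t=0,i=1, bit6=0)
  nb ..#.#: next=.  (t=0,i=5, bit5=0)
  nb ..#..: next=#  (t=3,i=11, bit4=1)
  nb ...##: next=.  (t=0,i=0, bit3=0)
  nb ...#.: next=.  (t=1,i=6, bit2=0)
  nb ....#: next=.  (t=0,i=23, bit1=0)
  nb .....: next=.  (t=0,i=21, bit0=0)
  bits 10100111001110110101000110010000 = 2805682576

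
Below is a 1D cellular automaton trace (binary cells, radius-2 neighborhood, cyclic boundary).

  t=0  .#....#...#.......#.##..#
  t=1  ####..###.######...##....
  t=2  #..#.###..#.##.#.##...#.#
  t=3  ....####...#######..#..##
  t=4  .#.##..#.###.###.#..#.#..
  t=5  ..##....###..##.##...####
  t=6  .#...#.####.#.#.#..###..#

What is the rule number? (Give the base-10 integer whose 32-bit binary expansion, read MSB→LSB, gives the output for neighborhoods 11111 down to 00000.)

2499505561

  [31] ##### => #  t=1,i=12
  [30] ####. => .  t=1,i=2
  [29] ###.# => .  t=1,i=8
  [28] ###.. => #  t=1,i=3
  [27] ##.## => .  t=1,i=9
  [26] ##.#. => #  t=2,i=14
  [25] ##..# => .  t=0,i=22
  [24] ##... => .  t=1,i=16
  [23] #.### => #  t=1,i=10
  [22] #.##. => #  t=0,i=20
  [21] #.#.# => #  t=2,i=15
  [20] #.#.. => #  t=0,i=1
  [19] #..## => #  t=1,i=5
  [18] #..#. => .  t=0,i=23
  [17] #...# => #  t=0,i=8
  [16] #.... => #  t=0,i=3
  [15] .#### => .  t=1,i=1
  [14] .###. => #  t=1,i=7
  [13] .##.# => #  t=2,i=13
  [12] .##.. => .  t=0,i=21
  [11] .#.## => #  t=0,i=19
  [10] .#.#. => #  t=0,i=0
  [9] .#..# => .  t=3,i=21
  [8] .#... => #  t=0,i=2
  [7] ..### => #  t=1,i=0
  [6] ..##. => .  t=1,i=19
  [5] ..#.# => .  t=0,i=18
  [4] ..#.. => #  t=0,i=6
  [3] ...## => #  t=1,i=18
  [2] ...#. => .  t=0,i=5
  [1] ....# => .  t=0,i=4
  [0] ..... => #  t=0,i=13
  bits 10010100111110110110110110011001 = 2499505561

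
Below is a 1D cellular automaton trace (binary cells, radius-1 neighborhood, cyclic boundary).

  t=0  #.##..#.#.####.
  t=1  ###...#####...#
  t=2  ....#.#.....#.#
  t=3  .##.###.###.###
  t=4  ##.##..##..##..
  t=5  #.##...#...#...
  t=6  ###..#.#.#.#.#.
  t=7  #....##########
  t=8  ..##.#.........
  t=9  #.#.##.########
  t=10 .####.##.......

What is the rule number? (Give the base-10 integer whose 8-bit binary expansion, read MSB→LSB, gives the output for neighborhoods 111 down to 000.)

  nb ###: next=.  (t=0,i=11, bit7=0)
  nb ##.: next=.  (t=0,i=3, bit6=0)
  nb #.#: next=#  (t=0,i=1, bit5=1)
  nb #..: next=.  (t=0,i=4, bit4=0)
  nb .##: next=#  (t=0,i=2, bit3=1)
  nb .#.: next=#  (t=0,i=0, bit2=1)
  nb ..#: next=.  (t=0,i=5, bit1=0)
  nb ...: next=#  (t=1,i=4, bit0=1)
  bits 00101101 = 45

45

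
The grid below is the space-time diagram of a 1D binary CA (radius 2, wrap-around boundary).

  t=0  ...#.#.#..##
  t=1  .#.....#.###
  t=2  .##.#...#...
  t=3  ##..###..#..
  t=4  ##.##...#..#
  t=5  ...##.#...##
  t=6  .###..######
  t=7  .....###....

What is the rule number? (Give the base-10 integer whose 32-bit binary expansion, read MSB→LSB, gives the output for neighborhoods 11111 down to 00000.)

  #####|.  b31=0 t=6,i=8
  ####.|.  b30=0 t=6,i=10
  ###.#|.  b29=0 t=1,i=11
  ###..|.  b28=0 t=3,i=6
  ##.##|.  b27=0 t=4,i=2
  ##.#.|.  b26=0 t=1,i=0
  ##..#|.  b25=0 t=3,i=2
  ##...|.  b24=0 t=0,i=0
  #.###|.  b23=0 t=1,i=9
  #.##.|#  b22=1 t=4,i=3
  #.#.#|.  b21=0 t=0,i=5
  #.#..|#  b20=1 t=0,i=7
  #..##|#  b19=1 t=0,i=9
  #..#.|#  b18=1 t=3,i=8
  #...#|#  b17=1 t=0,i=1
  #....|.  b16=0 t=1,i=3
  .####|#  b15=1 t=6,i=7
  .###.|.  b14=0 t=1,i=10
  .##.#|.  b13=0 t=2,i=2
  .##..|#  b12=1 t=0,i=11
  .#.##|#  b11=1 t=1,i=8
  .#.#.|.  b10=0 t=0,i=4
  .#..#|.  b9=0 t=0,i=8
  .#...|#  b8=1 t=1,i=2
  ..###|#  b7=1 t=3,i=4
  ..##.|#  b6=1 t=0,i=10
  ..#.#|.  b5=0 t=0,i=3
  ..#..|.  b4=0 t=2,i=8
  ...##|#  b3=1 t=2,i=0
  ...#.|.  b2=0 t=0,i=2
  ....#|.  b1=0 t=1,i=5
  .....|#  b0=1 t=1,i=4
  bits 00000000010111101001100111001001 = 6199753

6199753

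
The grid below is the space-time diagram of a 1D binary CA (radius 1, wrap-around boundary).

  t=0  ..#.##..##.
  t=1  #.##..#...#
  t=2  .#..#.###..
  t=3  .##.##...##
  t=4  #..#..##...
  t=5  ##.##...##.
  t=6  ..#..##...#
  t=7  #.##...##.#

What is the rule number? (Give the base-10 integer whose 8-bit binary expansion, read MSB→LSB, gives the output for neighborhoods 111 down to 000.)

  nb ###: next=.  (t=2,i=7, bit7=0)
  nb ##.: next=.  (t=0,i=5, bit6=0)
  nb #.#: next=#  (t=0,i=3, bit5=1)
  nb #..: next=#  (t=0,i=6, bit4=1)
  nb .##: next=.  (t=0,i=4, bit3=0)
  nb .#.: next=#  (t=0,i=2, bit2=1)
  nb ..#: next=.  (t=0,i=1, bit1=0)
  nb ...: next=#  (t=0,i=0, bit0=1)
  bits 00110101 = 53

53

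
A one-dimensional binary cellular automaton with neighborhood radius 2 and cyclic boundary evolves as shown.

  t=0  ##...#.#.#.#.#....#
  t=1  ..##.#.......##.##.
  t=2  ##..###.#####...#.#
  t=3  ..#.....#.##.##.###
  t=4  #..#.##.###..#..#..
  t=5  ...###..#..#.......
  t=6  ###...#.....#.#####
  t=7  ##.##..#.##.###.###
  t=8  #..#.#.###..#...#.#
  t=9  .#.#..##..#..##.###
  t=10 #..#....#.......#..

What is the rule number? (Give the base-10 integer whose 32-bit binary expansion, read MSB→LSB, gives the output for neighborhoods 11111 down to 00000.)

3352430891

  nb #####: next=#  (t=2,i=10, bit31=1)
  nb ####.: next=#  (t=2,i=11, bit30=1)
  nb ###.#: next=.  (t=2,i=6, bit29=0)
  nb ###..: next=.  (t=0,i=1, bit28=0)
  nb ##.##: next=.  (t=1,i=15, bit27=0)
  nb ##.#.: next=#  (t=1,i=4, bit26=1)
  nb ##..#: next=#  (t=2,i=2, bit25=1)
  nb ##...: next=#  (t=0,i=2, bit24=1)
  nb #.###: next=#  (t=2,i=8, bit23=1)
  nb #.##.: next=#  (t=1,i=16, bit22=1)
  nb #.#.#: next=.  (t=0,i=7, bit21=0)
  nb #.#..: next=#  (t=0,i=13, bit20=1)
  nb #..##: next=.  (t=2,i=3, bit19=0)
  nb #..#.: next=.  (t=3,i=1, bit18=0)
  nb #...#: next=#  (t=0,i=3, bit17=1)
  nb #....: next=.  (t=0,i=15, bit16=0)
  nb .####: next=.  (t=2,i=9, bit15=0)
  nb .###.: next=.  (t=0,i=0, bit14=0)
  nb .##.#: next=.  (t=1,i=3, bit13=0)
  nb .##..: next=.  (t=1,i=17, bit12=0)
  nb .#.##: next=#  (t=2,i=17, bit11=1)
  nb .#.#.: next=.  (t=0,i=6, bit10=0)
  nb .#..#: next=.  (t=4,i=1, bit9=0)
  nb .#...: next=#  (t=0,i=14, bit8=1)
  nb ..###: next=.  (t=0,i=18, bit7=0)
  nb ..##.: next=.  (t=1,i=2, bit6=0)
  nb ..#.#: next=#  (t=0,i=5, bit5=1)
  nb ..#..: next=.  (t=3,i=2, bit4=0)
  nb ...##: next=#  (t=0,i=17, bit3=1)
  nb ...#.: next=.  (t=0,i=4, bit2=0)
  nb ....#: next=#  (t=0,i=16, bit1=1)
  nb .....: next=#  (t=1,i=8, bit0=1)
  bits 11000111110100100000100100101011 = 3352430891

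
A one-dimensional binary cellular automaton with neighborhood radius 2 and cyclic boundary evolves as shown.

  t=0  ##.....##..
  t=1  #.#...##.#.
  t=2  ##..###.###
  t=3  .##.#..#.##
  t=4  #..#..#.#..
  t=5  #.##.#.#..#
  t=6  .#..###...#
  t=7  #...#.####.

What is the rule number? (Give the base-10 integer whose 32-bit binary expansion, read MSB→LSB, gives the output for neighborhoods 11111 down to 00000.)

  #####|#  b31=1 t=2,i=10
  ####.|.  b30=0 t=2,i=0
  ###.#|.  b29=0 t=2,i=6
  ###..|#  b28=1 t=2,i=1
  ##.##|#  b27=1 t=2,i=7
  ##.#.|#  b26=1 t=1,i=8
  ##..#|#  b25=1 t=0,i=9
  ##...|#  b24=1 t=0,i=2
  #.###|.  b23=0 t=2,i=8
  #.##.|.  b22=0 t=3,i=1
  #.#.#|#  b21=1 t=1,i=0
  #.#..|.  b20=0 t=1,i=2
  #..##|.  b19=0 t=0,i=10
  #..#.|#  b18=1 t=3,i=6
  #...#|#  b17=1 t=1,i=4
  #....|.  b16=0 t=0,i=3
  .####|#  b15=1 t=2,i=9
  .###.|.  b14=0 t=2,i=5
  .##.#|.  b13=0 t=1,i=7
  .##..|.  b12=0 t=0,i=1
  .#.##|#  b11=1 t=3,i=8
  .#.#.|#  b10=1 t=1,i=1
  .#..#|.  b9=0 t=3,i=5
  .#...|.  b8=0 t=1,i=3
  ..###|#  b7=1 t=2,i=4
  ..##.|#  b6=1 t=0,i=0
  ..#.#|.  b5=0 t=3,i=7
  ..#..|#  b4=1 t=4,i=0
  ...##|#  b3=1 t=0,i=6
  ...#.|#  b2=1 t=6,i=9
  ....#|.  b1=0 t=0,i=5
  .....|.  b0=0 t=0,i=4
  bits 10011111001001101000110011011100 = 2670103772

2670103772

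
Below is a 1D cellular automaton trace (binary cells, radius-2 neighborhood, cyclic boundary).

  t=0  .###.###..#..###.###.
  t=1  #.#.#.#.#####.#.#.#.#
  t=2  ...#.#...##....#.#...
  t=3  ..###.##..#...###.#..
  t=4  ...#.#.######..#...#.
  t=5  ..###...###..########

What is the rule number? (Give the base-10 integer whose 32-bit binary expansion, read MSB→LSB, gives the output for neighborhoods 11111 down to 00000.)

2316228404

  #####|#  b31=1 t=1,i=10
  ####.|.  b30=0 t=1,i=11
  ###.#|.  b29=0 t=0,i=3
  ###..|.  b28=0 t=0,i=7
  ##.##|#  b27=1 t=0,i=4
  ##.#.|.  b26=0 t=1,i=1
  ##..#|#  b25=1 t=0,i=8
  ##...|.  b24=0 t=2,i=11
  #.###|.  b23=0 t=0,i=5
  #.##.|.  b22=0 t=1,i=20
  #.#.#|.  b21=0 t=1,i=2
  #.#..|.  b20=0 t=2,i=5
  #..##|#  b19=1 t=0,i=0
  #..#.|#  b18=1 t=0,i=9
  #...#|#  b17=1 t=2,i=7
  #....|.  b16=0 t=2,i=12
  .####|#  b15=1 t=1,i=9
  .###.|#  b14=1 t=0,i=2
  .##.#|.  b13=0 t=1,i=0
  .##..|#  b12=1 t=2,i=10
  .#.##|.  b11=0 t=1,i=7
  .#.#.|#  b10=1 t=1,i=3
  .#..#|#  b9=1 t=0,i=11
  .#...|#  b8=1 t=2,i=6
  ..###|.  b7=0 t=0,i=1
  ..##.|.  b6=0 t=2,i=9
  ..#.#|#  b5=1 t=2,i=3
  ..#..|#  b4=1 t=0,i=10
  ...##|.  b3=0 t=2,i=8
  ...#.|#  b2=1 t=2,i=2
  ....#|.  b1=0 t=2,i=1
  .....|.  b0=0 t=2,i=0
  bits 10001010000011101101011100110100 = 2316228404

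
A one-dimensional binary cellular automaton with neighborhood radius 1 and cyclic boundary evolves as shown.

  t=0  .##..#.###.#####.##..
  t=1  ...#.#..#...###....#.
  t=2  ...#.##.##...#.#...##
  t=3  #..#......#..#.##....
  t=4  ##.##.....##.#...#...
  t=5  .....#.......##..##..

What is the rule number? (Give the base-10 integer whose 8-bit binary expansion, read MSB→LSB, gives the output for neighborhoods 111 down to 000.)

  nb ###: next=#  (t=0,i=8, bit7=1)
  nb ##.: next=.  (t=0,i=2, bit6=0)
  nb #.#: next=.  (t=0,i=6, bit5=0)
  nb #..: next=#  (t=0,i=3, bit4=1)
  nb .##: next=.  (t=0,i=1, bit3=0)
  nb .#.: next=#  (t=0,i=5, bit2=1)
  nb ..#: next=.  (t=0,i=0, bit1=0)
  nb ...: next=.  (t=0,i=20, bit0=0)
  bits 10010100 = 148

148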